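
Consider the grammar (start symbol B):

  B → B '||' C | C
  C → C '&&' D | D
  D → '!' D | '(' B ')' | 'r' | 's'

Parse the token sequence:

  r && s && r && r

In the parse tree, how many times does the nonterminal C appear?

[B [C [C [C [C [D r]] && [D s]] && [D r]] && [D r]]]

4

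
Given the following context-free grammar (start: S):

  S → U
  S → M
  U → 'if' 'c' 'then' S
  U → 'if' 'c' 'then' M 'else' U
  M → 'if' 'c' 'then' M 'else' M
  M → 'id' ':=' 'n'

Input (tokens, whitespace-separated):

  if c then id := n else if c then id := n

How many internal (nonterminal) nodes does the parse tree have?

6

[S [U if c then [M id := n] else [U if c then [S [M id := n]]]]]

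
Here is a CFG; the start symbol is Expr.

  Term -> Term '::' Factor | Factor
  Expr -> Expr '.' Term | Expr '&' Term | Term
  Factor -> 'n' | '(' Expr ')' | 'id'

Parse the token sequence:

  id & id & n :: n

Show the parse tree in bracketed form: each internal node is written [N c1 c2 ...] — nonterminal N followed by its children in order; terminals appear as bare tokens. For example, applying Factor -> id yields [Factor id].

[Expr [Expr [Expr [Term [Factor id]]] & [Term [Factor id]]] & [Term [Term [Factor n]] :: [Factor n]]]

Expr
Expr & Term
Expr & Term & Term
Term & Term & Term
Factor & Term & Term
id & Term & Term
id & Factor & Term
id & id & Term
id & id & Term :: Factor
id & id & Factor :: Factor
id & id & n :: Factor
id & id & n :: n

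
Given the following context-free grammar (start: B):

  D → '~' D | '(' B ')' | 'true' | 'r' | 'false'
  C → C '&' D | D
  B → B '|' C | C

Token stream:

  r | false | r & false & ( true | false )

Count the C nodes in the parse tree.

7

[B [B [B [C [D r]]] | [C [D false]]] | [C [C [C [D r]] & [D false]] & [D ( [B [B [C [D true]]] | [C [D false]]] )]]]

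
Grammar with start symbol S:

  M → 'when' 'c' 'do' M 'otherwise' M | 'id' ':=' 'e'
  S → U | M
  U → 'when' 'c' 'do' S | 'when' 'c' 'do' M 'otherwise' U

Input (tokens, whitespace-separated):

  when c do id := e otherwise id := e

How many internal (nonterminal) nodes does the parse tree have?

[S [M when c do [M id := e] otherwise [M id := e]]]

4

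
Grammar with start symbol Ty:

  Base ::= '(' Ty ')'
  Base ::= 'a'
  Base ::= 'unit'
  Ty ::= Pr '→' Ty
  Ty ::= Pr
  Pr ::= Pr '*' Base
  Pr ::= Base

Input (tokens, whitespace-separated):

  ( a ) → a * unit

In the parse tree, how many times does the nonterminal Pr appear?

[Ty [Pr [Base ( [Ty [Pr [Base a]]] )]] → [Ty [Pr [Pr [Base a]] * [Base unit]]]]

4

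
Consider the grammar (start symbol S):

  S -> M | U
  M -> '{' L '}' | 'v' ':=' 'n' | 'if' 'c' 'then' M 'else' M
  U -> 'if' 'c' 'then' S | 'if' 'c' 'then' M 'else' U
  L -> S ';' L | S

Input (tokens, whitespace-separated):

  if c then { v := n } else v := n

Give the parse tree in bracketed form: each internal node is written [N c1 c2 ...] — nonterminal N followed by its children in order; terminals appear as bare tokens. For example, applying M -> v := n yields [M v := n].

[S [M if c then [M { [L [S [M v := n]]] }] else [M v := n]]]

S
M
if c then M else M
if c then { L } else M
if c then { S } else M
if c then { M } else M
if c then { v := n } else M
if c then { v := n } else v := n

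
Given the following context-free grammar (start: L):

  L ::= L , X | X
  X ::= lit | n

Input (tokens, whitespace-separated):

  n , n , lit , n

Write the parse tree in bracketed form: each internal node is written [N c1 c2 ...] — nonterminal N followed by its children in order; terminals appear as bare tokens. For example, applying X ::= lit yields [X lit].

L
L , X
L , X , X
L , X , X , X
X , X , X , X
n , X , X , X
n , n , X , X
n , n , lit , X
n , n , lit , n

[L [L [L [L [X n]] , [X n]] , [X lit]] , [X n]]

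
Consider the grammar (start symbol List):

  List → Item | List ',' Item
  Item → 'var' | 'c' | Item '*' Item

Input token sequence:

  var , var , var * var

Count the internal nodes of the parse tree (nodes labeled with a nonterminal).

8

[List [List [List [Item var]] , [Item var]] , [Item [Item var] * [Item var]]]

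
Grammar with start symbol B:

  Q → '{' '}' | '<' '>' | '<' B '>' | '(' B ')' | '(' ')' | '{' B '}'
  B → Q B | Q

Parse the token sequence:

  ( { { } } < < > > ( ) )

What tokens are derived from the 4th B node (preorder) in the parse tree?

[B [Q ( [B [Q { [B [Q { }]] }] [B [Q < [B [Q < >]] >] [B [Q ( )]]]] )]]

< < > > ( )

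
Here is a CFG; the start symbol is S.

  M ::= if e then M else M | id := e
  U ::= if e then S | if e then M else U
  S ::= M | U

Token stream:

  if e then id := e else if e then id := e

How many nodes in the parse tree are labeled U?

[S [U if e then [M id := e] else [U if e then [S [M id := e]]]]]

2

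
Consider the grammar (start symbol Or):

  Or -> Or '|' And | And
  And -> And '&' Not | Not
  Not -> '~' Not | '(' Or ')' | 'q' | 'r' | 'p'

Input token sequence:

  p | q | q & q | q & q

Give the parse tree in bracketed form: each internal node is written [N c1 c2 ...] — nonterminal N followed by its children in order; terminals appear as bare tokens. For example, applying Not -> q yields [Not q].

Or
Or | And
Or | And | And
Or | And | And | And
And | And | And | And
Not | And | And | And
p | And | And | And
p | Not | And | And
p | q | And | And
p | q | And & Not | And
p | q | Not & Not | And
p | q | q & Not | And
p | q | q & q | And
p | q | q & q | And & Not
p | q | q & q | Not & Not
p | q | q & q | q & Not
p | q | q & q | q & q

[Or [Or [Or [Or [And [Not p]]] | [And [Not q]]] | [And [And [Not q]] & [Not q]]] | [And [And [Not q]] & [Not q]]]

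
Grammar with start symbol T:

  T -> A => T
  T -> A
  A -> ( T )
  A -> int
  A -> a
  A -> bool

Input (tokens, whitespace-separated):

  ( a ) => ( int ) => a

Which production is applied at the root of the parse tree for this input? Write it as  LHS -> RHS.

T -> A => T

[T [A ( [T [A a]] )] => [T [A ( [T [A int]] )] => [T [A a]]]]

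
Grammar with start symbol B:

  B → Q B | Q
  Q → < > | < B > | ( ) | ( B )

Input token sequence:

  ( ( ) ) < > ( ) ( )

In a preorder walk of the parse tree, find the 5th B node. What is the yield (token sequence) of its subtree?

[B [Q ( [B [Q ( )]] )] [B [Q < >] [B [Q ( )] [B [Q ( )]]]]]

( )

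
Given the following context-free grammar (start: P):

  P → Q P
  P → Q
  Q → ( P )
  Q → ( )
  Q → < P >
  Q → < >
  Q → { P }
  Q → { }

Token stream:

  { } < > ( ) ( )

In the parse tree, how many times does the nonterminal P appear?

4

[P [Q { }] [P [Q < >] [P [Q ( )] [P [Q ( )]]]]]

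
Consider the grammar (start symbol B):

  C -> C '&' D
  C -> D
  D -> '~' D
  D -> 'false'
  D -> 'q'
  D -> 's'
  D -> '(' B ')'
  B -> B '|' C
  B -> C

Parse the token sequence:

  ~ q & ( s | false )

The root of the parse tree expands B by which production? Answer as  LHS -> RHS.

[B [C [C [D ~ [D q]]] & [D ( [B [B [C [D s]]] | [C [D false]]] )]]]

B -> C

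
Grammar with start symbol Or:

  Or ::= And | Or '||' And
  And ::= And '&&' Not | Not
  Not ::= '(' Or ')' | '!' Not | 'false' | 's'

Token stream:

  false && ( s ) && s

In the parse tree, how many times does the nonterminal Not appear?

[Or [And [And [And [Not false]] && [Not ( [Or [And [Not s]]] )]] && [Not s]]]

4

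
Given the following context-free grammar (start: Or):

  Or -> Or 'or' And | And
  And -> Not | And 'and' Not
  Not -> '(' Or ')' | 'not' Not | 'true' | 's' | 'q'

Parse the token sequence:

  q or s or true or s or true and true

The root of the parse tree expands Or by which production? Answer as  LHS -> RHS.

Or -> Or 'or' And

[Or [Or [Or [Or [Or [And [Not q]]] or [And [Not s]]] or [And [Not true]]] or [And [Not s]]] or [And [And [Not true]] and [Not true]]]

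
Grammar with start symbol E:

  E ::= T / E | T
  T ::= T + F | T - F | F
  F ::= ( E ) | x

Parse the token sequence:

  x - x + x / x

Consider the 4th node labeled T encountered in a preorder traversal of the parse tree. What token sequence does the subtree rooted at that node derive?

[E [T [T [T [F x]] - [F x]] + [F x]] / [E [T [F x]]]]

x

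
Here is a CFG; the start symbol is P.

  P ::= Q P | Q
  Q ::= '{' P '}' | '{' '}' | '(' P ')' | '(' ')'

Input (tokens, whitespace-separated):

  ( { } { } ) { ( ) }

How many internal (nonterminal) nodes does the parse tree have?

[P [Q ( [P [Q { }] [P [Q { }]]] )] [P [Q { [P [Q ( )]] }]]]

10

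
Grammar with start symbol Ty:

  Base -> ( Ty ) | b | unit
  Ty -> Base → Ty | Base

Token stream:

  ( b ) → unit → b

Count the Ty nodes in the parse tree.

4

[Ty [Base ( [Ty [Base b]] )] → [Ty [Base unit] → [Ty [Base b]]]]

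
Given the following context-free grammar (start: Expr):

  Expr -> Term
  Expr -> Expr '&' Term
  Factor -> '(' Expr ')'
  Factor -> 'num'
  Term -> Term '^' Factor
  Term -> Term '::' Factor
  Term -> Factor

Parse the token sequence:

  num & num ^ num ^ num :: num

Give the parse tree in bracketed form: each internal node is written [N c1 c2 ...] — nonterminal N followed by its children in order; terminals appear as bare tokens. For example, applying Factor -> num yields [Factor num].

[Expr [Expr [Term [Factor num]]] & [Term [Term [Term [Term [Factor num]] ^ [Factor num]] ^ [Factor num]] :: [Factor num]]]

Expr
Expr & Term
Term & Term
Factor & Term
num & Term
num & Term :: Factor
num & Term ^ Factor :: Factor
num & Term ^ Factor ^ Factor :: Factor
num & Factor ^ Factor ^ Factor :: Factor
num & num ^ Factor ^ Factor :: Factor
num & num ^ num ^ Factor :: Factor
num & num ^ num ^ num :: Factor
num & num ^ num ^ num :: num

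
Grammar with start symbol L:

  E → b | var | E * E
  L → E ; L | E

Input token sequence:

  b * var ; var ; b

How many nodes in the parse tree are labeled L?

3

[L [E [E b] * [E var]] ; [L [E var] ; [L [E b]]]]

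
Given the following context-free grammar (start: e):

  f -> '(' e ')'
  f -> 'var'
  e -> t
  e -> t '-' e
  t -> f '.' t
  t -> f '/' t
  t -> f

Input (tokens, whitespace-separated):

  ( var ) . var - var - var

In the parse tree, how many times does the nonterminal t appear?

[e [t [f ( [e [t [f var]]] )] . [t [f var]]] - [e [t [f var]] - [e [t [f var]]]]]

5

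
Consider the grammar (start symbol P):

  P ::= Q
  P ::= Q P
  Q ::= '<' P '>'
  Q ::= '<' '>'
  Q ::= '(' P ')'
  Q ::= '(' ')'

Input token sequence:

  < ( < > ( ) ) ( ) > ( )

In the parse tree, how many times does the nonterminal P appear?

6

[P [Q < [P [Q ( [P [Q < >] [P [Q ( )]]] )] [P [Q ( )]]] >] [P [Q ( )]]]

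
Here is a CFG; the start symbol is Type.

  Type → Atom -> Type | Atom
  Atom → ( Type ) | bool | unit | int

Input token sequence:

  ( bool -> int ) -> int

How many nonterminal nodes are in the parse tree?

8

[Type [Atom ( [Type [Atom bool] -> [Type [Atom int]]] )] -> [Type [Atom int]]]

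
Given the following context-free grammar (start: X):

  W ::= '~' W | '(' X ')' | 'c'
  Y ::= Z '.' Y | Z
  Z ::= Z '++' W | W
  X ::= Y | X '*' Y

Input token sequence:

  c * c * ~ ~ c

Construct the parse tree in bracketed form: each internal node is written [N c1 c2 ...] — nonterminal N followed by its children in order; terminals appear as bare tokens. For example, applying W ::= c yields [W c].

[X [X [X [Y [Z [W c]]]] * [Y [Z [W c]]]] * [Y [Z [W ~ [W ~ [W c]]]]]]

X
X * Y
X * Y * Y
Y * Y * Y
Z * Y * Y
W * Y * Y
c * Y * Y
c * Z * Y
c * W * Y
c * c * Y
c * c * Z
c * c * W
c * c * ~ W
c * c * ~ ~ W
c * c * ~ ~ c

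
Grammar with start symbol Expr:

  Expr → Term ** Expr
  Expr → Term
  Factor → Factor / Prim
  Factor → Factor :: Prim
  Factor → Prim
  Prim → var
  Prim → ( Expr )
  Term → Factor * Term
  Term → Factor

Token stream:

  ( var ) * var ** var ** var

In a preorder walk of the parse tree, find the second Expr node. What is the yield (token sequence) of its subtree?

[Expr [Term [Factor [Prim ( [Expr [Term [Factor [Prim var]]]] )]] * [Term [Factor [Prim var]]]] ** [Expr [Term [Factor [Prim var]]] ** [Expr [Term [Factor [Prim var]]]]]]

var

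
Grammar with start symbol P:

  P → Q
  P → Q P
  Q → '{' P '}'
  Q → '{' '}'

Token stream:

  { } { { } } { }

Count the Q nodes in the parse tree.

4

[P [Q { }] [P [Q { [P [Q { }]] }] [P [Q { }]]]]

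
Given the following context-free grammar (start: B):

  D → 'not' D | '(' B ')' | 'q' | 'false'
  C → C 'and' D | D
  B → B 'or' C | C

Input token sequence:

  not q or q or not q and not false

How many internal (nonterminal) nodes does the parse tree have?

[B [B [B [C [D not [D q]]]] or [C [D q]]] or [C [C [D not [D q]]] and [D not [D false]]]]

14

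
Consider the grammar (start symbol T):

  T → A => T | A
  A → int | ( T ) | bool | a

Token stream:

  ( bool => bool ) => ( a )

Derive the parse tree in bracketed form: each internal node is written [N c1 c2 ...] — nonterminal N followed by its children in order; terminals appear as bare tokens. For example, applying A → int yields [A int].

T
A => T
( T ) => T
( A => T ) => T
( bool => T ) => T
( bool => A ) => T
( bool => bool ) => T
( bool => bool ) => A
( bool => bool ) => ( T )
( bool => bool ) => ( A )
( bool => bool ) => ( a )

[T [A ( [T [A bool] => [T [A bool]]] )] => [T [A ( [T [A a]] )]]]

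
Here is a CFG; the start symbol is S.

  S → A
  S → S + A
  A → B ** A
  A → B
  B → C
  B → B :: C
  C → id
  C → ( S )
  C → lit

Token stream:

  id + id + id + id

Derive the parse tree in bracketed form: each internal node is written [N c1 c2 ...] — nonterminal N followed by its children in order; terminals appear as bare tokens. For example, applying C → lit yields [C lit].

S
S + A
S + A + A
S + A + A + A
A + A + A + A
B + A + A + A
C + A + A + A
id + A + A + A
id + B + A + A
id + C + A + A
id + id + A + A
id + id + B + A
id + id + C + A
id + id + id + A
id + id + id + B
id + id + id + C
id + id + id + id

[S [S [S [S [A [B [C id]]]] + [A [B [C id]]]] + [A [B [C id]]]] + [A [B [C id]]]]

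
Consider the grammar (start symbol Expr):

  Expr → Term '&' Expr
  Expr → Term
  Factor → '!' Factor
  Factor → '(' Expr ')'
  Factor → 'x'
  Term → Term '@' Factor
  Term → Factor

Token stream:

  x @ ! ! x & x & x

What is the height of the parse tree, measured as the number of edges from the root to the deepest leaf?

[Expr [Term [Term [Factor x]] @ [Factor ! [Factor ! [Factor x]]]] & [Expr [Term [Factor x]] & [Expr [Term [Factor x]]]]]

5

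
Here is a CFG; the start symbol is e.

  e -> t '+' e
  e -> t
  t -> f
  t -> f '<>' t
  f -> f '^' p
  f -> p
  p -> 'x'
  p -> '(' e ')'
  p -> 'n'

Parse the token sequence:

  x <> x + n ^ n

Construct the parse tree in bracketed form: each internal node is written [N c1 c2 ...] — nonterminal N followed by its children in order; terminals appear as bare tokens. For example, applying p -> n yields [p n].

[e [t [f [p x]] <> [t [f [p x]]]] + [e [t [f [f [p n]] ^ [p n]]]]]

e
t + e
f <> t + e
p <> t + e
x <> t + e
x <> f + e
x <> p + e
x <> x + e
x <> x + t
x <> x + f
x <> x + f ^ p
x <> x + p ^ p
x <> x + n ^ p
x <> x + n ^ n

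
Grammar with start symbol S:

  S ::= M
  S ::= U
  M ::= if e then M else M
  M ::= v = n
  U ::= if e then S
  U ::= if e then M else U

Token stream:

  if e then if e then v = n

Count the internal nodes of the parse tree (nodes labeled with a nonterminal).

6

[S [U if e then [S [U if e then [S [M v = n]]]]]]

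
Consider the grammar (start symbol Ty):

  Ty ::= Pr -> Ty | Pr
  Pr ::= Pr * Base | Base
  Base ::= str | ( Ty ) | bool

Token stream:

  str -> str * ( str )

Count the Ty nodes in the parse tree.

[Ty [Pr [Base str]] -> [Ty [Pr [Pr [Base str]] * [Base ( [Ty [Pr [Base str]]] )]]]]

3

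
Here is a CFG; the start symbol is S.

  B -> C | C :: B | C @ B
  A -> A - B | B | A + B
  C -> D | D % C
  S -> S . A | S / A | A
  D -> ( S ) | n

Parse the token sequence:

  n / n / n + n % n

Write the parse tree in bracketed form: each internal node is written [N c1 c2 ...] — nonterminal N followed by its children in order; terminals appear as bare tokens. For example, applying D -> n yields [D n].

[S [S [S [A [B [C [D n]]]]] / [A [B [C [D n]]]]] / [A [A [B [C [D n]]]] + [B [C [D n] % [C [D n]]]]]]

S
S / A
S / A / A
A / A / A
B / A / A
C / A / A
D / A / A
n / A / A
n / B / A
n / C / A
n / D / A
n / n / A
n / n / A + B
n / n / B + B
n / n / C + B
n / n / D + B
n / n / n + B
n / n / n + C
n / n / n + D % C
n / n / n + n % C
n / n / n + n % D
n / n / n + n % n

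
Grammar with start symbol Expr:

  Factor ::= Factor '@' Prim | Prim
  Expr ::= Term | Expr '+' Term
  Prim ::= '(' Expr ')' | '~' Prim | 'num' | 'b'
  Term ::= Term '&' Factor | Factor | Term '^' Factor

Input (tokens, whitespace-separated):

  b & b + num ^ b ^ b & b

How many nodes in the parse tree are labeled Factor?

[Expr [Expr [Term [Term [Factor [Prim b]]] & [Factor [Prim b]]]] + [Term [Term [Term [Term [Factor [Prim num]]] ^ [Factor [Prim b]]] ^ [Factor [Prim b]]] & [Factor [Prim b]]]]

6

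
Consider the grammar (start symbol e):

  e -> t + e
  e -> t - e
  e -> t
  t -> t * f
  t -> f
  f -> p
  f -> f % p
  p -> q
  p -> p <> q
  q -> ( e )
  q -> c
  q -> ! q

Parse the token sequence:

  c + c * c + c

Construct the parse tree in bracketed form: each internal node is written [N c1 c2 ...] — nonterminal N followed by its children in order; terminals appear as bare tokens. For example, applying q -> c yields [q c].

e
t + e
f + e
p + e
q + e
c + e
c + t + e
c + t * f + e
c + f * f + e
c + p * f + e
c + q * f + e
c + c * f + e
c + c * p + e
c + c * q + e
c + c * c + e
c + c * c + t
c + c * c + f
c + c * c + p
c + c * c + q
c + c * c + c

[e [t [f [p [q c]]]] + [e [t [t [f [p [q c]]]] * [f [p [q c]]]] + [e [t [f [p [q c]]]]]]]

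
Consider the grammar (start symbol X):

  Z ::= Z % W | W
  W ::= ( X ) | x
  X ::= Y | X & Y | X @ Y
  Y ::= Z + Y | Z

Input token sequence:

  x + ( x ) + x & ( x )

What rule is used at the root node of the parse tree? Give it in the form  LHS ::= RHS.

[X [X [Y [Z [W x]] + [Y [Z [W ( [X [Y [Z [W x]]]] )]] + [Y [Z [W x]]]]]] & [Y [Z [W ( [X [Y [Z [W x]]]] )]]]]

X ::= X & Y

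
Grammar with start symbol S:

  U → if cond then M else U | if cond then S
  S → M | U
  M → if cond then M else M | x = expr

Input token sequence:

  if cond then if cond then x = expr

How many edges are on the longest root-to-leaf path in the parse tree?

[S [U if cond then [S [U if cond then [S [M x = expr]]]]]]

6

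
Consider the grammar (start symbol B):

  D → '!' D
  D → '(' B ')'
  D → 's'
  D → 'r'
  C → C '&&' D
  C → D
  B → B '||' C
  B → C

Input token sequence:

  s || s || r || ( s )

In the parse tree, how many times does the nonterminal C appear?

[B [B [B [B [C [D s]]] || [C [D s]]] || [C [D r]]] || [C [D ( [B [C [D s]]] )]]]

5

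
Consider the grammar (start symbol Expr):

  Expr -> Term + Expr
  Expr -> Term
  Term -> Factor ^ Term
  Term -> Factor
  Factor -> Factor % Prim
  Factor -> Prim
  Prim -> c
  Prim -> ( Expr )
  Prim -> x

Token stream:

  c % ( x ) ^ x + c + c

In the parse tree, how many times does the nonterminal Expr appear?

4

[Expr [Term [Factor [Factor [Prim c]] % [Prim ( [Expr [Term [Factor [Prim x]]]] )]] ^ [Term [Factor [Prim x]]]] + [Expr [Term [Factor [Prim c]]] + [Expr [Term [Factor [Prim c]]]]]]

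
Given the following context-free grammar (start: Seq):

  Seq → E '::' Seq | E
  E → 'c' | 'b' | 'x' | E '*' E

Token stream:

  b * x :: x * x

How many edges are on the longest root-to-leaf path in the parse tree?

4

[Seq [E [E b] * [E x]] :: [Seq [E [E x] * [E x]]]]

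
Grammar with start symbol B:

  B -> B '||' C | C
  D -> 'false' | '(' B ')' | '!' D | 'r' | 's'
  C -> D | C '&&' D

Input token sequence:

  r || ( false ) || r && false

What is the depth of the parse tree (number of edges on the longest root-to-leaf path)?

7

[B [B [B [C [D r]]] || [C [D ( [B [C [D false]]] )]]] || [C [C [D r]] && [D false]]]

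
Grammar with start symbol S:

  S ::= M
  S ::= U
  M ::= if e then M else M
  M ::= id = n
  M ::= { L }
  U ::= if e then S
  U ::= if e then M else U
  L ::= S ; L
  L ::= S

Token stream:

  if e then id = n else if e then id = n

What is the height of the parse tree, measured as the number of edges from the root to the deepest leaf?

[S [U if e then [M id = n] else [U if e then [S [M id = n]]]]]

5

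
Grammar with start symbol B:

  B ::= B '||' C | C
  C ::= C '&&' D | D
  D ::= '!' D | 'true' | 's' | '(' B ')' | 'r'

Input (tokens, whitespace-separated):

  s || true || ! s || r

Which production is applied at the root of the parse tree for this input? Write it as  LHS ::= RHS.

[B [B [B [B [C [D s]]] || [C [D true]]] || [C [D ! [D s]]]] || [C [D r]]]

B ::= B '||' C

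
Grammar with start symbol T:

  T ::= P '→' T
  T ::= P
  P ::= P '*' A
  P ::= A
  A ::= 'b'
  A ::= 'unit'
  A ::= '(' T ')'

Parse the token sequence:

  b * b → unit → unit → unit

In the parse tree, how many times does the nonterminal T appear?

[T [P [P [A b]] * [A b]] → [T [P [A unit]] → [T [P [A unit]] → [T [P [A unit]]]]]]

4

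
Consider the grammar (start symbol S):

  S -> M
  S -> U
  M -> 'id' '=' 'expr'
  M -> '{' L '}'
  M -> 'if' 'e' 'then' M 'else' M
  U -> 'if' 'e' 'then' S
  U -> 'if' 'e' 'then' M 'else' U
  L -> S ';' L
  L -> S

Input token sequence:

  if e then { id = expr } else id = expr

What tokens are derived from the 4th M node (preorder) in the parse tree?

[S [M if e then [M { [L [S [M id = expr]]] }] else [M id = expr]]]

id = expr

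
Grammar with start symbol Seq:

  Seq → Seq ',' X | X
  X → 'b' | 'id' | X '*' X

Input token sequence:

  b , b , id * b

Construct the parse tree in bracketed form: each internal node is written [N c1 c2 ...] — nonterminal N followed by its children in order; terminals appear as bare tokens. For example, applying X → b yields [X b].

[Seq [Seq [Seq [X b]] , [X b]] , [X [X id] * [X b]]]

Seq
Seq , X
Seq , X , X
X , X , X
b , X , X
b , b , X
b , b , X * X
b , b , id * X
b , b , id * b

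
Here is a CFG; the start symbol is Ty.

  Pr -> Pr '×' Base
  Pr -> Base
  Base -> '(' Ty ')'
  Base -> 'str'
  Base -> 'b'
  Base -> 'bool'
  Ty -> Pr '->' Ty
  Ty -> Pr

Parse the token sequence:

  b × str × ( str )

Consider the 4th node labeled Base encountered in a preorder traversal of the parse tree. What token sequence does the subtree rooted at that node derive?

str

[Ty [Pr [Pr [Pr [Base b]] × [Base str]] × [Base ( [Ty [Pr [Base str]]] )]]]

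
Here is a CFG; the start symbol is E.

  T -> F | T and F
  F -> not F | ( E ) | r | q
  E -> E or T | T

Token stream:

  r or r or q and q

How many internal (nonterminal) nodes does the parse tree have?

[E [E [E [T [F r]]] or [T [F r]]] or [T [T [F q]] and [F q]]]

11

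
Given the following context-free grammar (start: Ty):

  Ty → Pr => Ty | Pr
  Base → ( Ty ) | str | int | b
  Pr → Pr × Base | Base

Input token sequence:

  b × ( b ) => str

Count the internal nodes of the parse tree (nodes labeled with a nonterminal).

[Ty [Pr [Pr [Base b]] × [Base ( [Ty [Pr [Base b]]] )]] => [Ty [Pr [Base str]]]]

11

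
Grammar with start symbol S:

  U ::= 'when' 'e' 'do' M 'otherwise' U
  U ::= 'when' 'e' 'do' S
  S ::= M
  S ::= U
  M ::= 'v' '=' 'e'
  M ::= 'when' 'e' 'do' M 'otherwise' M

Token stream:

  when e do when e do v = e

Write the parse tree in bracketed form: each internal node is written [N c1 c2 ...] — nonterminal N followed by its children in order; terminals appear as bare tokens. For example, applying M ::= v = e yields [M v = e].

[S [U when e do [S [U when e do [S [M v = e]]]]]]

S
U
when e do S
when e do U
when e do when e do S
when e do when e do M
when e do when e do v = e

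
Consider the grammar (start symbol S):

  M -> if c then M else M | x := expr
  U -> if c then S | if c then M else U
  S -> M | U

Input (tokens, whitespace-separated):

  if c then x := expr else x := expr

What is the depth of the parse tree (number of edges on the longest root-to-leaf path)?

[S [M if c then [M x := expr] else [M x := expr]]]

3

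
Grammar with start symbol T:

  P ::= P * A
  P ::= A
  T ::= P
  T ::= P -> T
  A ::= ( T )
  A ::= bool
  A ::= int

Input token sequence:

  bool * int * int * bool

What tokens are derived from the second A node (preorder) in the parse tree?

int

[T [P [P [P [P [A bool]] * [A int]] * [A int]] * [A bool]]]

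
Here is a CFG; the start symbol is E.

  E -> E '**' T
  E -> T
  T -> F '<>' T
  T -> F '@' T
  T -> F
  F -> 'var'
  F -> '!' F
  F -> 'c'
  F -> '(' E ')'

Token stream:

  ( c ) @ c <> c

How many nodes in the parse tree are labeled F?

4

[E [T [F ( [E [T [F c]]] )] @ [T [F c] <> [T [F c]]]]]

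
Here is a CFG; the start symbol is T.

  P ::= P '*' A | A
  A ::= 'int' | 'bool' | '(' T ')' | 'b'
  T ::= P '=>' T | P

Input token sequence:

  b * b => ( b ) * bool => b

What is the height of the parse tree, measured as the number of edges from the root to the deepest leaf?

[T [P [P [A b]] * [A b]] => [T [P [P [A ( [T [P [A b]]] )]] * [A bool]] => [T [P [A b]]]]]

8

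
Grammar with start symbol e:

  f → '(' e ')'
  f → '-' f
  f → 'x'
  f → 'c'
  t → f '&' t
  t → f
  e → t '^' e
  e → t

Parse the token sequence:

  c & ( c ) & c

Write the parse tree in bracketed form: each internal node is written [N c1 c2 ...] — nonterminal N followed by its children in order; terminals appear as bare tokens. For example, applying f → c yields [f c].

[e [t [f c] & [t [f ( [e [t [f c]]] )] & [t [f c]]]]]

e
t
f & t
c & t
c & f & t
c & ( e ) & t
c & ( t ) & t
c & ( f ) & t
c & ( c ) & t
c & ( c ) & f
c & ( c ) & c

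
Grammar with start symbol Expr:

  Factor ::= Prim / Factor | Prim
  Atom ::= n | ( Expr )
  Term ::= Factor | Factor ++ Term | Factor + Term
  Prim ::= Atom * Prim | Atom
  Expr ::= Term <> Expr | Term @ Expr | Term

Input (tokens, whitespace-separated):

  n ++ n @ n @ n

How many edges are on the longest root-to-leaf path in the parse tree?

[Expr [Term [Factor [Prim [Atom n]]] ++ [Term [Factor [Prim [Atom n]]]]] @ [Expr [Term [Factor [Prim [Atom n]]]] @ [Expr [Term [Factor [Prim [Atom n]]]]]]]

7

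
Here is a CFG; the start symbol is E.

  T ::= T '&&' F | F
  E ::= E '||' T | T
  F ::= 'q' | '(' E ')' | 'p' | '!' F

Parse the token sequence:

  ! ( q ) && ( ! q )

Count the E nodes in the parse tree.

3

[E [T [T [F ! [F ( [E [T [F q]]] )]]] && [F ( [E [T [F ! [F q]]]] )]]]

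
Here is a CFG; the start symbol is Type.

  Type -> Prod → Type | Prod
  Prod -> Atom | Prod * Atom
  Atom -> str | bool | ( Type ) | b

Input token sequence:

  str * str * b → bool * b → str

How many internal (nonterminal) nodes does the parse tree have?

[Type [Prod [Prod [Prod [Atom str]] * [Atom str]] * [Atom b]] → [Type [Prod [Prod [Atom bool]] * [Atom b]] → [Type [Prod [Atom str]]]]]

15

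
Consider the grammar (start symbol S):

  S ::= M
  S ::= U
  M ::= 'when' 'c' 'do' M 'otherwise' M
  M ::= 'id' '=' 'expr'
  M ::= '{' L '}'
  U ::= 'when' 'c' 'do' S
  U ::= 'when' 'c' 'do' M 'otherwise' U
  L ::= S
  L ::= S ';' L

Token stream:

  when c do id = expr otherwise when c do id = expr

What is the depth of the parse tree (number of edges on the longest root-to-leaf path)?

5

[S [U when c do [M id = expr] otherwise [U when c do [S [M id = expr]]]]]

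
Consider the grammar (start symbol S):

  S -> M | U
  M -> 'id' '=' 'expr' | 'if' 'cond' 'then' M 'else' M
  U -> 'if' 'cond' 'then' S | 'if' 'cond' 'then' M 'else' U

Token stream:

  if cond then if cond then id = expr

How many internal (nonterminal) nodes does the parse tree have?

[S [U if cond then [S [U if cond then [S [M id = expr]]]]]]

6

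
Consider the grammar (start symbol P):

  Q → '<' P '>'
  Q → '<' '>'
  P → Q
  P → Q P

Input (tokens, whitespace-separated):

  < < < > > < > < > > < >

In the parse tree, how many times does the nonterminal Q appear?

[P [Q < [P [Q < [P [Q < >]] >] [P [Q < >] [P [Q < >]]]] >] [P [Q < >]]]

6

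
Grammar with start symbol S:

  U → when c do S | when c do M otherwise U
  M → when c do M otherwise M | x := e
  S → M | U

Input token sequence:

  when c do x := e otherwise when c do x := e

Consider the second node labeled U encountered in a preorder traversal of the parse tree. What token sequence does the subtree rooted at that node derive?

[S [U when c do [M x := e] otherwise [U when c do [S [M x := e]]]]]

when c do x := e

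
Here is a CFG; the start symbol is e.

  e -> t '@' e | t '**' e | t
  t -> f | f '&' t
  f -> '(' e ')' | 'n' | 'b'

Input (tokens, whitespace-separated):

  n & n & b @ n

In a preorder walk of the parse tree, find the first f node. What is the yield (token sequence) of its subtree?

[e [t [f n] & [t [f n] & [t [f b]]]] @ [e [t [f n]]]]

n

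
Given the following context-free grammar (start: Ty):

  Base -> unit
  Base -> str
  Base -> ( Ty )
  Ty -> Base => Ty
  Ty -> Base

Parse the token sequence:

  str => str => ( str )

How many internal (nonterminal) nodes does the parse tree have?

[Ty [Base str] => [Ty [Base str] => [Ty [Base ( [Ty [Base str]] )]]]]

8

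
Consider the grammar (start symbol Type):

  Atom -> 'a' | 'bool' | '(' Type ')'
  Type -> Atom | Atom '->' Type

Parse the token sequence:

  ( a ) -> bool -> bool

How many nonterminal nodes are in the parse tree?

8

[Type [Atom ( [Type [Atom a]] )] -> [Type [Atom bool] -> [Type [Atom bool]]]]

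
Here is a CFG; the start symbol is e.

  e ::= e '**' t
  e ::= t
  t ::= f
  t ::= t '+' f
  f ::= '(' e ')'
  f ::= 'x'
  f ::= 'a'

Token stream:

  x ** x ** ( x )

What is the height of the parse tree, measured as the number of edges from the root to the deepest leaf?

[e [e [e [t [f x]]] ** [t [f x]]] ** [t [f ( [e [t [f x]]] )]]]

6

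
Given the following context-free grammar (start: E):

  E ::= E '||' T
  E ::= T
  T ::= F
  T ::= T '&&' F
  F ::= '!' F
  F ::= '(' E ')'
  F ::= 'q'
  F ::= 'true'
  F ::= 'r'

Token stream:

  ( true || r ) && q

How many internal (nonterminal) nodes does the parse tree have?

11

[E [T [T [F ( [E [E [T [F true]]] || [T [F r]]] )]] && [F q]]]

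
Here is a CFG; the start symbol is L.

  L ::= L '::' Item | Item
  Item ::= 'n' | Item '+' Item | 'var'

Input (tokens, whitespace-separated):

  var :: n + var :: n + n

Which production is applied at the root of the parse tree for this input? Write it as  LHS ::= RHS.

L ::= L '::' Item

[L [L [L [Item var]] :: [Item [Item n] + [Item var]]] :: [Item [Item n] + [Item n]]]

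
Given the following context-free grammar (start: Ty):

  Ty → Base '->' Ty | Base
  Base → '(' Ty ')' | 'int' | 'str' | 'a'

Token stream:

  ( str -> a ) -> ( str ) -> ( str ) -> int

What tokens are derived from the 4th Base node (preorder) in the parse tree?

( str )

[Ty [Base ( [Ty [Base str] -> [Ty [Base a]]] )] -> [Ty [Base ( [Ty [Base str]] )] -> [Ty [Base ( [Ty [Base str]] )] -> [Ty [Base int]]]]]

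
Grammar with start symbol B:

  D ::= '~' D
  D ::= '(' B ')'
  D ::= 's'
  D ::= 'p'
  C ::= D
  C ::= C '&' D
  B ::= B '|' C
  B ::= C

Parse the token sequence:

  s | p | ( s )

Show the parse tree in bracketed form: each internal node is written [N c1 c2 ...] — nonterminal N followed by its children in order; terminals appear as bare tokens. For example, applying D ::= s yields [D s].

B
B | C
B | C | C
C | C | C
D | C | C
s | C | C
s | D | C
s | p | C
s | p | D
s | p | ( B )
s | p | ( C )
s | p | ( D )
s | p | ( s )

[B [B [B [C [D s]]] | [C [D p]]] | [C [D ( [B [C [D s]]] )]]]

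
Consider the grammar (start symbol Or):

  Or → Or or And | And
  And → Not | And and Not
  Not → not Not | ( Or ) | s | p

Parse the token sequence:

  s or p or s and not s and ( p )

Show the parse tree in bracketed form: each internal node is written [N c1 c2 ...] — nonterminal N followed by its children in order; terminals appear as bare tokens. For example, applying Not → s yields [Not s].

Or
Or or And
Or or And or And
And or And or And
Not or And or And
s or And or And
s or Not or And
s or p or And
s or p or And and Not
s or p or And and Not and Not
s or p or Not and Not and Not
s or p or s and Not and Not
s or p or s and not Not and Not
s or p or s and not s and Not
s or p or s and not s and ( Or )
s or p or s and not s and ( And )
s or p or s and not s and ( Not )
s or p or s and not s and ( p )

[Or [Or [Or [And [Not s]]] or [And [Not p]]] or [And [And [And [Not s]] and [Not not [Not s]]] and [Not ( [Or [And [Not p]]] )]]]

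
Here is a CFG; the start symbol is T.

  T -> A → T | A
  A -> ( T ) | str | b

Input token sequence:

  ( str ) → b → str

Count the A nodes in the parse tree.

4

[T [A ( [T [A str]] )] → [T [A b] → [T [A str]]]]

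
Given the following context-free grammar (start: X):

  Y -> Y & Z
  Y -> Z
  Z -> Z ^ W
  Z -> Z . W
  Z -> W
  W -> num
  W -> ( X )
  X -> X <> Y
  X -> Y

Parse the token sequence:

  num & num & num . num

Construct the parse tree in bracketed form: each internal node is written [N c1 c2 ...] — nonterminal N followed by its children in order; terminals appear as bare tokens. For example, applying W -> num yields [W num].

X
Y
Y & Z
Y & Z & Z
Z & Z & Z
W & Z & Z
num & Z & Z
num & W & Z
num & num & Z
num & num & Z . W
num & num & W . W
num & num & num . W
num & num & num . num

[X [Y [Y [Y [Z [W num]]] & [Z [W num]]] & [Z [Z [W num]] . [W num]]]]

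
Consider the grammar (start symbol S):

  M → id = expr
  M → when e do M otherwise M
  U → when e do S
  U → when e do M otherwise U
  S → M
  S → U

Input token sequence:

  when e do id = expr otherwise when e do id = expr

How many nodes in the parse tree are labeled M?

2

[S [U when e do [M id = expr] otherwise [U when e do [S [M id = expr]]]]]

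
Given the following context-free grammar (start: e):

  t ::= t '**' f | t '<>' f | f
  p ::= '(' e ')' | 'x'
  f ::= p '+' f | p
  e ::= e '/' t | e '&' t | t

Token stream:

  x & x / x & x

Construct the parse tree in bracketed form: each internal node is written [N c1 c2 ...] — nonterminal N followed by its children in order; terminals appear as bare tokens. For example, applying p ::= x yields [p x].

e
e & t
e / t & t
e & t / t & t
t & t / t & t
f & t / t & t
p & t / t & t
x & t / t & t
x & f / t & t
x & p / t & t
x & x / t & t
x & x / f & t
x & x / p & t
x & x / x & t
x & x / x & f
x & x / x & p
x & x / x & x

[e [e [e [e [t [f [p x]]]] & [t [f [p x]]]] / [t [f [p x]]]] & [t [f [p x]]]]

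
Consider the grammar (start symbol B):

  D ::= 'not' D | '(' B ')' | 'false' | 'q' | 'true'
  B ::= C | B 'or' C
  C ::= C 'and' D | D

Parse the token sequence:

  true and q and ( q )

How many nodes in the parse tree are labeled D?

[B [C [C [C [D true]] and [D q]] and [D ( [B [C [D q]]] )]]]

4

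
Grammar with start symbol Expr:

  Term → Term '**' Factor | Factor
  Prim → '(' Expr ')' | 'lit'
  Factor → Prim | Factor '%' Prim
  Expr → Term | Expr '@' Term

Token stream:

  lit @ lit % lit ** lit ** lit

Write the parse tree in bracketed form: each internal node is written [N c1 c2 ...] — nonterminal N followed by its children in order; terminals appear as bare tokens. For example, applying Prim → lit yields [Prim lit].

[Expr [Expr [Term [Factor [Prim lit]]]] @ [Term [Term [Term [Factor [Factor [Prim lit]] % [Prim lit]]] ** [Factor [Prim lit]]] ** [Factor [Prim lit]]]]

Expr
Expr @ Term
Term @ Term
Factor @ Term
Prim @ Term
lit @ Term
lit @ Term ** Factor
lit @ Term ** Factor ** Factor
lit @ Factor ** Factor ** Factor
lit @ Factor % Prim ** Factor ** Factor
lit @ Prim % Prim ** Factor ** Factor
lit @ lit % Prim ** Factor ** Factor
lit @ lit % lit ** Factor ** Factor
lit @ lit % lit ** Prim ** Factor
lit @ lit % lit ** lit ** Factor
lit @ lit % lit ** lit ** Prim
lit @ lit % lit ** lit ** lit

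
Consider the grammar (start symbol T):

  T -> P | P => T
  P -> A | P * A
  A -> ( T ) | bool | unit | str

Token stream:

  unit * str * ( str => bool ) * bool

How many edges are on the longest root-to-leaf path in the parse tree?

8

[T [P [P [P [P [A unit]] * [A str]] * [A ( [T [P [A str]] => [T [P [A bool]]]] )]] * [A bool]]]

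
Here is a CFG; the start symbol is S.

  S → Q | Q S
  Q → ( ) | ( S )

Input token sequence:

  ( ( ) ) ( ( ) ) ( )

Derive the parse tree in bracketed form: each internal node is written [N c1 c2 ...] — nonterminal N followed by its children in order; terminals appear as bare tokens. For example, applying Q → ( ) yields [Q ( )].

S
Q S
( S ) S
( Q ) S
( ( ) ) S
( ( ) ) Q S
( ( ) ) ( S ) S
( ( ) ) ( Q ) S
( ( ) ) ( ( ) ) S
( ( ) ) ( ( ) ) Q
( ( ) ) ( ( ) ) ( )

[S [Q ( [S [Q ( )]] )] [S [Q ( [S [Q ( )]] )] [S [Q ( )]]]]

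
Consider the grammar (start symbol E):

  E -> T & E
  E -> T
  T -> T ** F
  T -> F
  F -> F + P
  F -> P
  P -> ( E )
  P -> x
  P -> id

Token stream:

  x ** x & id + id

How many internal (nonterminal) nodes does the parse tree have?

[E [T [T [F [P x]]] ** [F [P x]]] & [E [T [F [F [P id]] + [P id]]]]]

13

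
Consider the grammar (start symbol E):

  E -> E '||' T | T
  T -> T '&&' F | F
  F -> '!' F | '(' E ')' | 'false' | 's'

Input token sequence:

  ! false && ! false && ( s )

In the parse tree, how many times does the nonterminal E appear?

[E [T [T [T [F ! [F false]]] && [F ! [F false]]] && [F ( [E [T [F s]]] )]]]

2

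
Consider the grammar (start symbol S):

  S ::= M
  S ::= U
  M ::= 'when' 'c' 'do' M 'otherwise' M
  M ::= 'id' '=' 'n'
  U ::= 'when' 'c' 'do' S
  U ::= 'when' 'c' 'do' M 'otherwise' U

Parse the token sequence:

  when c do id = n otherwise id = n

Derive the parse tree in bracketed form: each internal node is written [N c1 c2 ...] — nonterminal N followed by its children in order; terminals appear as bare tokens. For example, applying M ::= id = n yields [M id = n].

[S [M when c do [M id = n] otherwise [M id = n]]]

S
M
when c do M otherwise M
when c do id = n otherwise M
when c do id = n otherwise id = n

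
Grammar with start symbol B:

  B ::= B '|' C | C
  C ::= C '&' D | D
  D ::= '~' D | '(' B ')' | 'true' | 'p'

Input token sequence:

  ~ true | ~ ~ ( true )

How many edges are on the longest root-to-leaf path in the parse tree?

8

[B [B [C [D ~ [D true]]]] | [C [D ~ [D ~ [D ( [B [C [D true]]] )]]]]]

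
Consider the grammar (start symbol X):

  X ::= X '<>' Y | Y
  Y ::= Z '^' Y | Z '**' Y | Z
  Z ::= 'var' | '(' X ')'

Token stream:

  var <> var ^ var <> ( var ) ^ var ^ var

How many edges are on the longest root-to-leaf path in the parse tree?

[X [X [X [Y [Z var]]] <> [Y [Z var] ^ [Y [Z var]]]] <> [Y [Z ( [X [Y [Z var]]] )] ^ [Y [Z var] ^ [Y [Z var]]]]]

6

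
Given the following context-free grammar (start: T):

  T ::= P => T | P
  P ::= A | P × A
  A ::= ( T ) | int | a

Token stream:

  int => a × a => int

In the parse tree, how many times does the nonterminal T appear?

[T [P [A int]] => [T [P [P [A a]] × [A a]] => [T [P [A int]]]]]

3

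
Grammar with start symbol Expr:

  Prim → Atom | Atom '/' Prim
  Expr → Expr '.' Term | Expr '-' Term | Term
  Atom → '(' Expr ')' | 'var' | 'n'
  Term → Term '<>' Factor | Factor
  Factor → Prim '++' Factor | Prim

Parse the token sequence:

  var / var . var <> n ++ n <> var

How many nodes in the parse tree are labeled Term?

4

[Expr [Expr [Term [Factor [Prim [Atom var] / [Prim [Atom var]]]]]] . [Term [Term [Term [Factor [Prim [Atom var]]]] <> [Factor [Prim [Atom n]] ++ [Factor [Prim [Atom n]]]]] <> [Factor [Prim [Atom var]]]]]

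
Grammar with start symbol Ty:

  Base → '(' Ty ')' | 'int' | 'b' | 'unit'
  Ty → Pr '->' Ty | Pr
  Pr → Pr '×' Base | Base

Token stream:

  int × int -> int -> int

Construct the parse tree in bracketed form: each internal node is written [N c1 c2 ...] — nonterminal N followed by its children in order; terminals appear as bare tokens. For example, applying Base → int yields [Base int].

Ty
Pr -> Ty
Pr × Base -> Ty
Base × Base -> Ty
int × Base -> Ty
int × int -> Ty
int × int -> Pr -> Ty
int × int -> Base -> Ty
int × int -> int -> Ty
int × int -> int -> Pr
int × int -> int -> Base
int × int -> int -> int

[Ty [Pr [Pr [Base int]] × [Base int]] -> [Ty [Pr [Base int]] -> [Ty [Pr [Base int]]]]]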